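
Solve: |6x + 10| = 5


An absolute value equation |expr| = 5 gives two cases:
Case 1: 6x + 10 = 5
  6x = -5, so x = -5/6
Case 2: 6x + 10 = -5
  6x = -15, so x = -5/2

x = -5/2, x = -5/6


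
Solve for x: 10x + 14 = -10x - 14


Starting with: 10x + 14 = -10x - 14
Move all x terms to left: (10 + 10)x = -14 - 14
Simplify: 20x = -28
Divide both sides by 20: x = -7/5

x = -7/5


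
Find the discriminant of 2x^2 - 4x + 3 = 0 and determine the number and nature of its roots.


For ax^2 + bx + c = 0, discriminant D = b^2 - 4ac
Here a = 2, b = -4, c = 3
D = (-4)^2 - 4(2)(3) = 16 - 24 = -8

D = -8 < 0
The equation has no real roots (2 complex conjugate roots).

Discriminant = -8, no real roots (2 complex conjugate roots)


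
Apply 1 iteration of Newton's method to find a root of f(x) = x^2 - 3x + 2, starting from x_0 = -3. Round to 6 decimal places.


Newton's method: x_(n+1) = x_n - f(x_n)/f'(x_n)
f(x) = x^2 - 3x + 2
f'(x) = 2x - 3

Iteration 1:
  f(-3.000000) = 20.000000
  f'(-3.000000) = -9.000000
  x_1 = -3.000000 - (20.000000)/(-9.000000) = -0.777778

x_1 = -0.777778


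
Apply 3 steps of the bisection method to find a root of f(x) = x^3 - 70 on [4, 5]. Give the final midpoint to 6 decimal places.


f(x) = x^3 - 70
f(4) = -6 < 0
f(5) = 55 > 0

Step 1: midpoint = (4.000000 + 5.000000)/2 = 4.500000
  f(4.500000) = 21.125000
  f(mid) > 0, so root is in [4.000000, 4.500000]

Step 2: midpoint = (4.000000 + 4.500000)/2 = 4.250000
  f(4.250000) = 6.765625
  f(mid) > 0, so root is in [4.000000, 4.250000]

Step 3: midpoint = (4.000000 + 4.250000)/2 = 4.125000
  f(4.125000) = 0.189453
  f(mid) > 0, so root is in [4.000000, 4.125000]

midpoint = 4.125000


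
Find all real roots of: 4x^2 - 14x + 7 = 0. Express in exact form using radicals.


Using the quadratic formula: x = (-b ± sqrt(b^2 - 4ac)) / (2a)
Here a = 4, b = -14, c = 7
Discriminant = b^2 - 4ac = (-14)^2 - 4(4)(7) = 196 - 112 = 84
Since discriminant = 84 > 0, there are two real roots.
x = (14 ± 2*sqrt(21)) / 8
Simplifying: x = (7 ± sqrt(21)) / 4
Numerically: x ≈ 2.8956 or x ≈ 0.6044

x = (7 + sqrt(21)) / 4 or x = (7 - sqrt(21)) / 4


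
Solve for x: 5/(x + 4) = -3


Multiply both sides by (x + 4): 5 = -3(x + 4)
Distribute: 5 = -3x - 12
-3x = 5 + 12 = 17
x = -17/3

x = -17/3


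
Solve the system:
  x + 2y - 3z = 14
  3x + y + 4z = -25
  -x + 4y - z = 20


Using Cramer's rule. Expand each determinant along the first row.
D  = 1*[1*(-1) - 4*4] - 2*[3*(-1) - 4*(-1)] + (-3)*[3*4 - 1*(-1)]
  = 1*(-17) - 2*(1) + (-3)*(13) = -58
Dx = 14*[1*(-1) - 4*4] - 2*[(-25)*(-1) - 4*20] + (-3)*[(-25)*4 - 1*20]
  = 14*(-17) - 2*(-55) + (-3)*(-120) = 232
Dy = 1*[(-25)*(-1) - 4*20] - 14*[3*(-1) - 4*(-1)] + (-3)*[3*20 - (-25)*(-1)]
  = 1*(-55) - 14*(1) + (-3)*(35) = -174
Dz = 1*[1*20 - (-25)*4] - 2*[3*20 - (-25)*(-1)] + 14*[3*4 - 1*(-1)]
  = 1*(120) - 2*(35) + 14*(13) = 232
x = Dx/D = 232/-58 = -4, y = Dy/D = -174/-58 = 3, z = Dz/D = 232/-58 = -4
Check eq1: (1)(-4) + (2)(3) + (-3)(-4) = 14 = 14 ✓
Check eq2: (3)(-4) + (1)(3) + (4)(-4) = -25 = -25 ✓
Check eq3: (-1)(-4) + (4)(3) + (-1)(-4) = 20 = 20 ✓

x = -4, y = 3, z = -4


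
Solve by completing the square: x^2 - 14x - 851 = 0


Start: x^2 - 14x - 851 = 0
Move constant: x^2 - 14x = 851
Half of -14 is -7, squared is 49
Add 49 to both sides: x^2 - 14x + 49 = 900
(x - 7)^2 = 900
x - 7 = ±30
x = 7 + 30 = 37 or x = 7 - 30 = -23

x = -23, x = 37


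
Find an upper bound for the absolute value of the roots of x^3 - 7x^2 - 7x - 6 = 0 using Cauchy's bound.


Cauchy's bound: all roots r satisfy |r| <= 1 + max(|a_i/a_n|) for i = 0,...,n-1
where a_n is the leading coefficient.

Coefficients: [1, -7, -7, -6]
Leading coefficient a_n = 1
Ratios |a_i/a_n|: 7, 7, 6
Maximum ratio: 7
Cauchy's bound: |r| <= 1 + 7 = 8

Upper bound = 8


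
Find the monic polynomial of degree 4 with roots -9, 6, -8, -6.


A monic polynomial with roots -9, 6, -8, -6 is:
p(x) = (x + 9)(x - 6)(x + 8)(x + 6)
After multiplying by (x + 9): x + 9
After multiplying by (x - 6): x^2 + 3x - 54
After multiplying by (x + 8): x^3 + 11x^2 - 30x - 432
After multiplying by (x + 6): x^4 + 17x^3 + 36x^2 - 612x - 2592

x^4 + 17x^3 + 36x^2 - 612x - 2592


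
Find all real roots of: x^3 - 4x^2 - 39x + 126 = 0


Let p(x) = x^3 - 4x^2 - 39x + 126. By the rational root theorem (leading coefficient 1), any rational root is an integer divisor of 126: try ±1, ±2, ... in turn.
Test x = 1: value = 84 ≠ 0.
Test x = -1: value = 160 ≠ 0.
Test x = 2: value = 40 ≠ 0.
Test x = -2: value = 180 ≠ 0.
Test x = 3: value = 0 ✓, so (x - 3) is a factor.
Synthetic division by (x - 3): bring down 1; 1(3) - 4 = -1; (-1)(3) - 39 = -42; (-42)(3) + 126 = 0 → quotient x^2 - x - 42, remainder 0.
Solve the quadratic x^2 - x - 42 = 0: discriminant = (-1)^2 - 4(1)(-42) = 1 + 168 = 169.
sqrt(169) = 13, so x = (1 ± 13)/2: x = 7 or x = -6.

x = -6, x = 3, x = 7


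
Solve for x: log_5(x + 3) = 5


Convert to exponential form: x + 3 = 5^5 = 3125
x = 3125 - 3 = 3122
Check: log_5(3122 + 3) = log_5(3125) = log_5(3125) = 5 ✓

x = 3122


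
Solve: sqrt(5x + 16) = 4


Square both sides: 5x + 16 = 4^2 = 16
5x = 16 - 16 = 0
x = 0
Check: sqrt(5*0 + 16) = sqrt(16) = 4 ✓

x = 0


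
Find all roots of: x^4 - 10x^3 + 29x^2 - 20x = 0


The constant term is 0, so x = 0 is a root. Factor out x:
  x^3 - 10x^2 + 29x - 20 = 0
Let p(x) = x^3 - 10x^2 + 29x - 20. By the rational root theorem (leading coefficient 1), any rational root is an integer divisor of 20: try ±1, ±2, ... in turn.
Test x = 1: value = 0 ✓, so (x - 1) is a factor.
Synthetic division by (x - 1): bring down 1; 1(1) - 10 = -9; (-9)(1) + 29 = 20; 20(1) - 20 = 0 → quotient x^2 - 9x + 20, remainder 0.
Solve the quadratic x^2 - 9x + 20 = 0: discriminant = (-9)^2 - 4(1)(20) = 81 - 80 = 1.
sqrt(1) = 1, so x = (9 ± 1)/2: x = 5 or x = 4.
Collecting all roots found:

x = 0, x = 1, x = 4, x = 5


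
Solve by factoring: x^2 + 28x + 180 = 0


We need two numbers that multiply to 180 and add to 28.
Those numbers are 10 and 18 (since 10 * 18 = 180 and 10 + 18 = 28).
So x^2 + 28x + 180 = (x + 10)(x + 18) = 0
Setting each factor to zero: x = -10 or x = -18

x = -18, x = -10


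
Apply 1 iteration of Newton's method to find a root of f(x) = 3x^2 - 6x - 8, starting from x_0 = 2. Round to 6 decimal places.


Newton's method: x_(n+1) = x_n - f(x_n)/f'(x_n)
f(x) = 3x^2 - 6x - 8
f'(x) = 6x - 6

Iteration 1:
  f(2.000000) = -8.000000
  f'(2.000000) = 6.000000
  x_1 = 2.000000 - (-8.000000)/(6.000000) = 3.333333

x_1 = 3.333333


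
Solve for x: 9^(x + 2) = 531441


Express both sides with the same base.
531441 = 9^6
Since the bases match, equate exponents: x + 2 = 6
So x = 6 - (2) = 4

x = 4


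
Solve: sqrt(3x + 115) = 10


Square both sides: 3x + 115 = 10^2 = 100
3x = 100 - 115 = -15
x = -5
Check: sqrt(3*(-5) + 115) = sqrt(100) = 10 ✓

x = -5


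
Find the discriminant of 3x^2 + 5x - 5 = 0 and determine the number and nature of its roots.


For ax^2 + bx + c = 0, discriminant D = b^2 - 4ac
Here a = 3, b = 5, c = -5
D = (5)^2 - 4(3)(-5) = 25 + 60 = 85

D = 85 > 0 but not a perfect square
The equation has 2 distinct real irrational roots.

Discriminant = 85, 2 distinct real irrational roots


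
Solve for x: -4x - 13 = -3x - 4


Starting with: -4x - 13 = -3x - 4
Move all x terms to left: (-4 + 3)x = -4 + 13
Simplify: -x = 9
Divide both sides by -1: x = -9

x = -9


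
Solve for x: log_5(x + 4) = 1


Convert to exponential form: x + 4 = 5^1 = 5
x = 5 - 4 = 1
Check: log_5(1 + 4) = log_5(5) = log_5(5) = 1 ✓

x = 1


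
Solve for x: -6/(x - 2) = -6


Multiply both sides by (x - 2): -6 = -6(x - 2)
Distribute: -6 = -6x + 12
-6x = -6 - 12 = -18
x = 3

x = 3


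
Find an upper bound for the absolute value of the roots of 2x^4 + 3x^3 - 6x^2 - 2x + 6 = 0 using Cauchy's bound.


Cauchy's bound: all roots r satisfy |r| <= 1 + max(|a_i/a_n|) for i = 0,...,n-1
where a_n is the leading coefficient.

Coefficients: [2, 3, -6, -2, 6]
Leading coefficient a_n = 2
Ratios |a_i/a_n|: 3/2, 3, 1, 3
Maximum ratio: 3
Cauchy's bound: |r| <= 1 + 3 = 4

Upper bound = 4


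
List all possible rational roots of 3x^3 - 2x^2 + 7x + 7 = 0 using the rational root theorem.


Rational root theorem: possible roots are ±p/q where:
  p divides the constant term (7): p ∈ {1, 7}
  q divides the leading coefficient (3): q ∈ {1, 3}

All possible rational roots: -7, -7/3, -1, -1/3, 1/3, 1, 7/3, 7

-7, -7/3, -1, -1/3, 1/3, 1, 7/3, 7


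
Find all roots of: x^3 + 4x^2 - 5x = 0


The constant term is 0, so x = 0 is a root. Factor out x:
  x^2 + 4x - 5 = 0
Solve the quadratic x^2 + 4x - 5 = 0: discriminant = 4^2 - 4(1)(-5) = 16 + 20 = 36.
sqrt(36) = 6, so x = (-4 ± 6)/2: x = 1 or x = -5.
Collecting all roots found:

x = -5, x = 0, x = 1


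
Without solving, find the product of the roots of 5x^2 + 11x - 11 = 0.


By Vieta's formulas for ax^2 + bx + c = 0:
  Sum of roots = -b/a
  Product of roots = c/a

Here a = 5, b = 11, c = -11
Sum = -(11)/5 = -11/5
Product = -11/5 = -11/5

Product = -11/5


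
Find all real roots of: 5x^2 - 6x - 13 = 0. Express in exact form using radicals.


Using the quadratic formula: x = (-b ± sqrt(b^2 - 4ac)) / (2a)
Here a = 5, b = -6, c = -13
Discriminant = b^2 - 4ac = (-6)^2 - 4(5)(-13) = 36 + 260 = 296
Since discriminant = 296 > 0, there are two real roots.
x = (6 ± 2*sqrt(74)) / 10
Simplifying: x = (3 ± sqrt(74)) / 5
Numerically: x ≈ 2.3205 or x ≈ -1.1205

x = (3 + sqrt(74)) / 5 or x = (3 - sqrt(74)) / 5


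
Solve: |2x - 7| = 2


An absolute value equation |expr| = 2 gives two cases:
Case 1: 2x - 7 = 2
  2x = 9, so x = 9/2
Case 2: 2x - 7 = -2
  2x = 5, so x = 5/2

x = 5/2, x = 9/2


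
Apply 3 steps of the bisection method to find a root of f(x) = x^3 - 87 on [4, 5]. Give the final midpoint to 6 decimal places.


f(x) = x^3 - 87
f(4) = -23 < 0
f(5) = 38 > 0

Step 1: midpoint = (4.000000 + 5.000000)/2 = 4.500000
  f(4.500000) = 4.125000
  f(mid) > 0, so root is in [4.000000, 4.500000]

Step 2: midpoint = (4.000000 + 4.500000)/2 = 4.250000
  f(4.250000) = -10.234375
  f(mid) < 0, so root is in [4.250000, 4.500000]

Step 3: midpoint = (4.250000 + 4.500000)/2 = 4.375000
  f(4.375000) = -3.259766
  f(mid) < 0, so root is in [4.375000, 4.500000]

midpoint = 4.375000


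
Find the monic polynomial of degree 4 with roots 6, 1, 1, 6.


A monic polynomial with roots 6, 1, 1, 6 is:
p(x) = (x - 6)(x - 1)(x - 1)(x - 6)
After multiplying by (x - 6): x - 6
After multiplying by (x - 1): x^2 - 7x + 6
After multiplying by (x - 1): x^3 - 8x^2 + 13x - 6
After multiplying by (x - 6): x^4 - 14x^3 + 61x^2 - 84x + 36

x^4 - 14x^3 + 61x^2 - 84x + 36


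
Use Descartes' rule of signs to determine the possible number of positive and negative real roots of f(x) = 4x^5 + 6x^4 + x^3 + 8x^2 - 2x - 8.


Descartes' rule of signs:

For positive roots, count sign changes in f(x) = 4x^5 + 6x^4 + x^3 + 8x^2 - 2x - 8:
Signs of coefficients: +, +, +, +, -, -
Number of sign changes: 1
Possible positive real roots: 1

For negative roots, examine f(-x) = -4x^5 + 6x^4 - x^3 + 8x^2 + 2x - 8:
Signs of coefficients: -, +, -, +, +, -
Number of sign changes: 4
Possible negative real roots: 4, 2, 0

Positive roots: 1; Negative roots: 4 or 2 or 0


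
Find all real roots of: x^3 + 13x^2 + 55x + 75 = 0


Let p(x) = x^3 + 13x^2 + 55x + 75. By the rational root theorem (leading coefficient 1), any rational root is an integer divisor of 75: try ±1, ±2, ... in turn.
Test x = 1: value = 144 ≠ 0.
Test x = -1: value = 32 ≠ 0.
Test x = 3: value = 384 ≠ 0.
Test x = -3: value = 0 ✓, so (x + 3) is a factor.
Synthetic division by (x + 3): bring down 1; 1(-3) + 13 = 10; 10(-3) + 55 = 25; 25(-3) + 75 = 0 → quotient x^2 + 10x + 25, remainder 0.
Solve the quadratic x^2 + 10x + 25 = 0: discriminant = 10^2 - 4(1)(25) = 100 - 100 = 0.
Discriminant = 0, so a double root: x = -10/2 = -5.

x = -5 (multiplicity 2), x = -3


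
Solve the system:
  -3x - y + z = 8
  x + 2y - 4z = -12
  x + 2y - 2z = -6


Using Cramer's rule. Expand each determinant along the first row.
D  = (-3)*[2*(-2) - (-4)*2] - (-1)*[1*(-2) - (-4)*1] + 1*[1*2 - 2*1]
  = (-3)*(4) - (-1)*(2) + 1*(0) = -10
Dx = 8*[2*(-2) - (-4)*2] - (-1)*[(-12)*(-2) - (-4)*(-6)] + 1*[(-12)*2 - 2*(-6)]
  = 8*(4) - (-1)*(0) + 1*(-12) = 20
Dy = (-3)*[(-12)*(-2) - (-4)*(-6)] - 8*[1*(-2) - (-4)*1] + 1*[1*(-6) - (-12)*1]
  = (-3)*(0) - 8*(2) + 1*(6) = -10
Dz = (-3)*[2*(-6) - (-12)*2] - (-1)*[1*(-6) - (-12)*1] + 8*[1*2 - 2*1]
  = (-3)*(12) - (-1)*(6) + 8*(0) = -30
x = Dx/D = 20/-10 = -2, y = Dy/D = -10/-10 = 1, z = Dz/D = -30/-10 = 3
Check eq1: (-3)(-2) + (-1)(1) + (1)(3) = 8 = 8 ✓
Check eq2: (1)(-2) + (2)(1) + (-4)(3) = -12 = -12 ✓
Check eq3: (1)(-2) + (2)(1) + (-2)(3) = -6 = -6 ✓

x = -2, y = 1, z = 3


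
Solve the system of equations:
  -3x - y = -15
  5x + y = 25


Using Cramer's rule:
Determinant D = (-3)(1) - (5)(-1) = -3 + 5 = 2
Dx = (-15)(1) - (25)(-1) = -15 + 25 = 10
Dy = (-3)(25) - (5)(-15) = -75 + 75 = 0
x = Dx/D = 10/2 = 5
y = Dy/D = 0/2 = 0

x = 5, y = 0


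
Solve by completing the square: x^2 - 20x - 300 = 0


Start: x^2 - 20x - 300 = 0
Move constant: x^2 - 20x = 300
Half of -20 is -10, squared is 100
Add 100 to both sides: x^2 - 20x + 100 = 400
(x - 10)^2 = 400
x - 10 = ±20
x = 10 + 20 = 30 or x = 10 - 20 = -10

x = -10, x = 30


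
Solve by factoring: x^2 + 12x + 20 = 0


We need two numbers that multiply to 20 and add to 12.
Those numbers are 2 and 10 (since 2 * 10 = 20 and 2 + 10 = 12).
So x^2 + 12x + 20 = (x + 2)(x + 10) = 0
Setting each factor to zero: x = -2 or x = -10

x = -10, x = -2


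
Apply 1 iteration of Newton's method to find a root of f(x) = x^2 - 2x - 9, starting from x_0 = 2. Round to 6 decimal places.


Newton's method: x_(n+1) = x_n - f(x_n)/f'(x_n)
f(x) = x^2 - 2x - 9
f'(x) = 2x - 2

Iteration 1:
  f(2.000000) = -9.000000
  f'(2.000000) = 2.000000
  x_1 = 2.000000 - (-9.000000)/(2.000000) = 6.500000

x_1 = 6.500000


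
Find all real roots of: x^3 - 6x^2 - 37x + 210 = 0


Let p(x) = x^3 - 6x^2 - 37x + 210. By the rational root theorem (leading coefficient 1), any rational root is an integer divisor of 210: try ±1, ±2, ... in turn.
Test x = 1: value = 168 ≠ 0.
Test x = -1: value = 240 ≠ 0.
Test x = 2: value = 120 ≠ 0.
Test x = -2: value = 252 ≠ 0.
Test x = 3: value = 72 ≠ 0.
Test x = -3: value = 240 ≠ 0.
Test x = 5: value = 0 ✓, so (x - 5) is a factor.
Synthetic division by (x - 5): bring down 1; 1(5) - 6 = -1; (-1)(5) - 37 = -42; (-42)(5) + 210 = 0 → quotient x^2 - x - 42, remainder 0.
Solve the quadratic x^2 - x - 42 = 0: discriminant = (-1)^2 - 4(1)(-42) = 1 + 168 = 169.
sqrt(169) = 13, so x = (1 ± 13)/2: x = 7 or x = -6.

x = -6, x = 5, x = 7


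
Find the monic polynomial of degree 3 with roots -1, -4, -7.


A monic polynomial with roots -1, -4, -7 is:
p(x) = (x + 1)(x + 4)(x + 7)
After multiplying by (x + 1): x + 1
After multiplying by (x + 4): x^2 + 5x + 4
After multiplying by (x + 7): x^3 + 12x^2 + 39x + 28

x^3 + 12x^2 + 39x + 28


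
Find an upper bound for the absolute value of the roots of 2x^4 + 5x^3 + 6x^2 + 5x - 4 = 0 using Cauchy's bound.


Cauchy's bound: all roots r satisfy |r| <= 1 + max(|a_i/a_n|) for i = 0,...,n-1
where a_n is the leading coefficient.

Coefficients: [2, 5, 6, 5, -4]
Leading coefficient a_n = 2
Ratios |a_i/a_n|: 5/2, 3, 5/2, 2
Maximum ratio: 3
Cauchy's bound: |r| <= 1 + 3 = 4

Upper bound = 4


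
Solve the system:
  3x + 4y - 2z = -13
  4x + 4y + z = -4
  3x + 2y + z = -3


Using Cramer's rule. Expand each determinant along the first row.
D  = 3*[4*1 - 1*2] - 4*[4*1 - 1*3] + (-2)*[4*2 - 4*3]
  = 3*(2) - 4*(1) + (-2)*(-4) = 10
Dx = (-13)*[4*1 - 1*2] - 4*[(-4)*1 - 1*(-3)] + (-2)*[(-4)*2 - 4*(-3)]
  = (-13)*(2) - 4*(-1) + (-2)*(4) = -30
Dy = 3*[(-4)*1 - 1*(-3)] - (-13)*[4*1 - 1*3] + (-2)*[4*(-3) - (-4)*3]
  = 3*(-1) - (-13)*(1) + (-2)*(0) = 10
Dz = 3*[4*(-3) - (-4)*2] - 4*[4*(-3) - (-4)*3] + (-13)*[4*2 - 4*3]
  = 3*(-4) - 4*(0) + (-13)*(-4) = 40
x = Dx/D = -30/10 = -3, y = Dy/D = 10/10 = 1, z = Dz/D = 40/10 = 4
Check eq1: (3)(-3) + (4)(1) + (-2)(4) = -13 = -13 ✓
Check eq2: (4)(-3) + (4)(1) + (1)(4) = -4 = -4 ✓
Check eq3: (3)(-3) + (2)(1) + (1)(4) = -3 = -3 ✓

x = -3, y = 1, z = 4


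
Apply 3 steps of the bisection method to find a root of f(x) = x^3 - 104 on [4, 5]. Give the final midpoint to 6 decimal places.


f(x) = x^3 - 104
f(4) = -40 < 0
f(5) = 21 > 0

Step 1: midpoint = (4.000000 + 5.000000)/2 = 4.500000
  f(4.500000) = -12.875000
  f(mid) < 0, so root is in [4.500000, 5.000000]

Step 2: midpoint = (4.500000 + 5.000000)/2 = 4.750000
  f(4.750000) = 3.171875
  f(mid) > 0, so root is in [4.500000, 4.750000]

Step 3: midpoint = (4.500000 + 4.750000)/2 = 4.625000
  f(4.625000) = -5.068359
  f(mid) < 0, so root is in [4.625000, 4.750000]

midpoint = 4.625000


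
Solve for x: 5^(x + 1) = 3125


Express both sides with the same base.
3125 = 5^5
Since the bases match, equate exponents: x + 1 = 5
So x = 5 - (1) = 4

x = 4


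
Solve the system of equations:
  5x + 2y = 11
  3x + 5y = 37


Using Cramer's rule:
Determinant D = (5)(5) - (3)(2) = 25 - 6 = 19
Dx = (11)(5) - (37)(2) = 55 - 74 = -19
Dy = (5)(37) - (3)(11) = 185 - 33 = 152
x = Dx/D = -19/19 = -1
y = Dy/D = 152/19 = 8

x = -1, y = 8


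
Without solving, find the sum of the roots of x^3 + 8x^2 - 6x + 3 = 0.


By Vieta's formulas for x^3 + bx^2 + cx + d = 0:
  r1 + r2 + r3 = -b/a = -8
  r1*r2 + r1*r3 + r2*r3 = c/a = -6
  r1*r2*r3 = -d/a = -3


Sum = -8


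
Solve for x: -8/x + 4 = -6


Subtract 4 from both sides: -8/x = -10
Multiply both sides by x: -8 = -10 * x
Divide by -10: x = 4/5

x = 4/5


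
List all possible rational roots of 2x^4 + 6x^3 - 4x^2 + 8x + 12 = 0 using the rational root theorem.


Rational root theorem: possible roots are ±p/q where:
  p divides the constant term (12): p ∈ {1, 2, 3, 4, 6, 12}
  q divides the leading coefficient (2): q ∈ {1, 2}

All possible rational roots: -12, -6, -4, -3, -2, -3/2, -1, -1/2, 1/2, 1, 3/2, 2, 3, 4, 6, 12

-12, -6, -4, -3, -2, -3/2, -1, -1/2, 1/2, 1, 3/2, 2, 3, 4, 6, 12


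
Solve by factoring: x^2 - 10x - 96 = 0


We need two numbers that multiply to -96 and add to -10.
Those numbers are 6 and -16 (since 6 * (-16) = -96 and 6 + (-16) = -10).
So x^2 - 10x - 96 = (x + 6)(x - 16) = 0
Setting each factor to zero: x = -6 or x = 16

x = -6, x = 16


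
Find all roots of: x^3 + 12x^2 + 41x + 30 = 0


Let p(x) = x^3 + 12x^2 + 41x + 30. By the rational root theorem (leading coefficient 1), any rational root is an integer divisor of 30: try ±1, ±2, ... in turn.
Test x = 1: value = 84 ≠ 0.
Test x = -1: value = 0 ✓, so (x + 1) is a factor.
Synthetic division by (x + 1): bring down 1; 1(-1) + 12 = 11; 11(-1) + 41 = 30; 30(-1) + 30 = 0 → quotient x^2 + 11x + 30, remainder 0.
Solve the quadratic x^2 + 11x + 30 = 0: discriminant = 11^2 - 4(1)(30) = 121 - 120 = 1.
sqrt(1) = 1, so x = (-11 ± 1)/2: x = -5 or x = -6.
Collecting all roots found:

x = -6, x = -5, x = -1


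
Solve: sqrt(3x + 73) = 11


Square both sides: 3x + 73 = 11^2 = 121
3x = 121 - 73 = 48
x = 16
Check: sqrt(3*16 + 73) = sqrt(121) = 11 ✓

x = 16


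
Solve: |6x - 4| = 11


An absolute value equation |expr| = 11 gives two cases:
Case 1: 6x - 4 = 11
  6x = 15, so x = 5/2
Case 2: 6x - 4 = -11
  6x = -7, so x = -7/6

x = -7/6, x = 5/2


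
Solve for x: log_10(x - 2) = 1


Convert to exponential form: x - 2 = 10^1 = 10
x = 10 + 2 = 12
Check: log_10(12 - 2) = log_10(10) = log_10(10) = 1 ✓

x = 12


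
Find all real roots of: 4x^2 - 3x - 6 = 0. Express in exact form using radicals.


Using the quadratic formula: x = (-b ± sqrt(b^2 - 4ac)) / (2a)
Here a = 4, b = -3, c = -6
Discriminant = b^2 - 4ac = (-3)^2 - 4(4)(-6) = 9 + 96 = 105
Since discriminant = 105 > 0, there are two real roots.
x = (3 ± sqrt(105)) / 8
Numerically: x ≈ 1.6559 or x ≈ -0.9059

x = (3 + sqrt(105)) / 8 or x = (3 - sqrt(105)) / 8


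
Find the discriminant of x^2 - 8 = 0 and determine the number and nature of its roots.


For ax^2 + bx + c = 0, discriminant D = b^2 - 4ac
Here a = 1, b = 0, c = -8
D = (0)^2 - 4(1)(-8) = 0 + 32 = 32

D = 32 > 0 but not a perfect square
The equation has 2 distinct real irrational roots.

Discriminant = 32, 2 distinct real irrational roots


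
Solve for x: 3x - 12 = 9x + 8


Starting with: 3x - 12 = 9x + 8
Move all x terms to left: (3 - 9)x = 8 + 12
Simplify: -6x = 20
Divide both sides by -6: x = -10/3

x = -10/3


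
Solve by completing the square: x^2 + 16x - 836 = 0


Start: x^2 + 16x - 836 = 0
Move constant: x^2 + 16x = 836
Half of 16 is 8, squared is 64
Add 64 to both sides: x^2 + 16x + 64 = 900
(x + 8)^2 = 900
x + 8 = ±30
x = -8 + 30 = 22 or x = -8 - 30 = -38

x = -38, x = 22


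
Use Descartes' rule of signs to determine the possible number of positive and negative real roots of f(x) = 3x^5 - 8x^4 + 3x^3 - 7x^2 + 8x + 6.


Descartes' rule of signs:

For positive roots, count sign changes in f(x) = 3x^5 - 8x^4 + 3x^3 - 7x^2 + 8x + 6:
Signs of coefficients: +, -, +, -, +, +
Number of sign changes: 4
Possible positive real roots: 4, 2, 0

For negative roots, examine f(-x) = -3x^5 - 8x^4 - 3x^3 - 7x^2 - 8x + 6:
Signs of coefficients: -, -, -, -, -, +
Number of sign changes: 1
Possible negative real roots: 1

Positive roots: 4 or 2 or 0; Negative roots: 1


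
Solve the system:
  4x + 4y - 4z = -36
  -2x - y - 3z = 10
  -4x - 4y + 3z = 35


Using Cramer's rule. Expand each determinant along the first row.
D  = 4*[(-1)*3 - (-3)*(-4)] - 4*[(-2)*3 - (-3)*(-4)] + (-4)*[(-2)*(-4) - (-1)*(-4)]
  = 4*(-15) - 4*(-18) + (-4)*(4) = -4
Dx = (-36)*[(-1)*3 - (-3)*(-4)] - 4*[10*3 - (-3)*35] + (-4)*[10*(-4) - (-1)*35]
  = (-36)*(-15) - 4*(135) + (-4)*(-5) = 20
Dy = 4*[10*3 - (-3)*35] - (-36)*[(-2)*3 - (-3)*(-4)] + (-4)*[(-2)*35 - 10*(-4)]
  = 4*(135) - (-36)*(-18) + (-4)*(-30) = 12
Dz = 4*[(-1)*35 - 10*(-4)] - 4*[(-2)*35 - 10*(-4)] + (-36)*[(-2)*(-4) - (-1)*(-4)]
  = 4*(5) - 4*(-30) + (-36)*(4) = -4
x = Dx/D = 20/-4 = -5, y = Dy/D = 12/-4 = -3, z = Dz/D = -4/-4 = 1
Check eq1: (4)(-5) + (4)(-3) + (-4)(1) = -36 = -36 ✓
Check eq2: (-2)(-5) + (-1)(-3) + (-3)(1) = 10 = 10 ✓
Check eq3: (-4)(-5) + (-4)(-3) + (3)(1) = 35 = 35 ✓

x = -5, y = -3, z = 1


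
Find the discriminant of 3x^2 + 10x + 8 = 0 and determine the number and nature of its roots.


For ax^2 + bx + c = 0, discriminant D = b^2 - 4ac
Here a = 3, b = 10, c = 8
D = (10)^2 - 4(3)(8) = 100 - 96 = 4

D = 4 > 0 and is a perfect square (sqrt = 2)
The equation has 2 distinct real rational roots.

Discriminant = 4, 2 distinct real rational roots


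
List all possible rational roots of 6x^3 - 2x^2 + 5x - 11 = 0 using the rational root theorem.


Rational root theorem: possible roots are ±p/q where:
  p divides the constant term (-11): p ∈ {1, 11}
  q divides the leading coefficient (6): q ∈ {1, 2, 3, 6}

All possible rational roots: -11, -11/2, -11/3, -11/6, -1, -1/2, -1/3, -1/6, 1/6, 1/3, 1/2, 1, 11/6, 11/3, 11/2, 11

-11, -11/2, -11/3, -11/6, -1, -1/2, -1/3, -1/6, 1/6, 1/3, 1/2, 1, 11/6, 11/3, 11/2, 11


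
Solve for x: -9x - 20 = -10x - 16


Starting with: -9x - 20 = -10x - 16
Move all x terms to left: (-9 + 10)x = -16 + 20
Simplify: x = 4
Divide both sides by 1: x = 4

x = 4


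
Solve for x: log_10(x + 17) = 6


Convert to exponential form: x + 17 = 10^6 = 1000000
x = 1000000 - 17 = 999983
Check: log_10(999983 + 17) = log_10(1000000) = log_10(1000000) = 6 ✓

x = 999983


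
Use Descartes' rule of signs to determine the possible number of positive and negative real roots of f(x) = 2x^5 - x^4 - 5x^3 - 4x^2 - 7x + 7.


Descartes' rule of signs:

For positive roots, count sign changes in f(x) = 2x^5 - x^4 - 5x^3 - 4x^2 - 7x + 7:
Signs of coefficients: +, -, -, -, -, +
Number of sign changes: 2
Possible positive real roots: 2, 0

For negative roots, examine f(-x) = -2x^5 - x^4 + 5x^3 - 4x^2 + 7x + 7:
Signs of coefficients: -, -, +, -, +, +
Number of sign changes: 3
Possible negative real roots: 3, 1

Positive roots: 2 or 0; Negative roots: 3 or 1


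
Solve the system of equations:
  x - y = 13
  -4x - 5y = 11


Using Cramer's rule:
Determinant D = (1)(-5) - (-4)(-1) = -5 - 4 = -9
Dx = (13)(-5) - (11)(-1) = -65 + 11 = -54
Dy = (1)(11) - (-4)(13) = 11 + 52 = 63
x = Dx/D = -54/-9 = 6
y = Dy/D = 63/-9 = -7

x = 6, y = -7


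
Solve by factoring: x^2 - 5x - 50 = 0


We need two numbers that multiply to -50 and add to -5.
Those numbers are 5 and -10 (since 5 * (-10) = -50 and 5 + (-10) = -5).
So x^2 - 5x - 50 = (x + 5)(x - 10) = 0
Setting each factor to zero: x = -5 or x = 10

x = -5, x = 10


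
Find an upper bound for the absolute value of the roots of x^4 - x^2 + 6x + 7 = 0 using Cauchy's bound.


Cauchy's bound: all roots r satisfy |r| <= 1 + max(|a_i/a_n|) for i = 0,...,n-1
where a_n is the leading coefficient.

Coefficients: [1, 0, -1, 6, 7]
Leading coefficient a_n = 1
Ratios |a_i/a_n|: 0, 1, 6, 7
Maximum ratio: 7
Cauchy's bound: |r| <= 1 + 7 = 8

Upper bound = 8


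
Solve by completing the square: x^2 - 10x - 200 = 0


Start: x^2 - 10x - 200 = 0
Move constant: x^2 - 10x = 200
Half of -10 is -5, squared is 25
Add 25 to both sides: x^2 - 10x + 25 = 225
(x - 5)^2 = 225
x - 5 = ±15
x = 5 + 15 = 20 or x = 5 - 15 = -10

x = -10, x = 20


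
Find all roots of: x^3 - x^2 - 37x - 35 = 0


Let p(x) = x^3 - x^2 - 37x - 35. By the rational root theorem (leading coefficient 1), any rational root is an integer divisor of 35: try ±1, ±2, ... in turn.
Test x = 1: value = -72 ≠ 0.
Test x = -1: value = 0 ✓, so (x + 1) is a factor.
Synthetic division by (x + 1): bring down 1; 1(-1) - 1 = -2; (-2)(-1) - 37 = -35; (-35)(-1) - 35 = 0 → quotient x^2 - 2x - 35, remainder 0.
Solve the quadratic x^2 - 2x - 35 = 0: discriminant = (-2)^2 - 4(1)(-35) = 4 + 140 = 144.
sqrt(144) = 12, so x = (2 ± 12)/2: x = 7 or x = -5.
Collecting all roots found:

x = -5, x = -1, x = 7


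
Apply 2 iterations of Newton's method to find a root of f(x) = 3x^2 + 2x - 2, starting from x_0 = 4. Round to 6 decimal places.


Newton's method: x_(n+1) = x_n - f(x_n)/f'(x_n)
f(x) = 3x^2 + 2x - 2
f'(x) = 6x + 2

Iteration 1:
  f(4.000000) = 54.000000
  f'(4.000000) = 26.000000
  x_1 = 4.000000 - (54.000000)/(26.000000) = 1.923077

Iteration 2:
  f(1.923077) = 12.940828
  f'(1.923077) = 13.538462
  x_2 = 1.923077 - (12.940828)/(13.538462) = 0.967220

x_2 = 0.967220


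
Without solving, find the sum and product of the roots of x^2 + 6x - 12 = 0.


By Vieta's formulas for ax^2 + bx + c = 0:
  Sum of roots = -b/a
  Product of roots = c/a

Here a = 1, b = 6, c = -12
Sum = -(6)/1 = -6
Product = -12/1 = -12

Sum = -6, Product = -12


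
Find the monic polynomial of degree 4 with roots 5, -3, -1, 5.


A monic polynomial with roots 5, -3, -1, 5 is:
p(x) = (x - 5)(x + 3)(x + 1)(x - 5)
After multiplying by (x - 5): x - 5
After multiplying by (x + 3): x^2 - 2x - 15
After multiplying by (x + 1): x^3 - x^2 - 17x - 15
After multiplying by (x - 5): x^4 - 6x^3 - 12x^2 + 70x + 75

x^4 - 6x^3 - 12x^2 + 70x + 75


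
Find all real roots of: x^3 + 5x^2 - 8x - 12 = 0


Let p(x) = x^3 + 5x^2 - 8x - 12. By the rational root theorem (leading coefficient 1), any rational root is an integer divisor of 12: try ±1, ±2, ... in turn.
Test x = 1: value = -14 ≠ 0.
Test x = -1: value = 0 ✓, so (x + 1) is a factor.
Synthetic division by (x + 1): bring down 1; 1(-1) + 5 = 4; 4(-1) - 8 = -12; (-12)(-1) - 12 = 0 → quotient x^2 + 4x - 12, remainder 0.
Solve the quadratic x^2 + 4x - 12 = 0: discriminant = 4^2 - 4(1)(-12) = 16 + 48 = 64.
sqrt(64) = 8, so x = (-4 ± 8)/2: x = 2 or x = -6.

x = -6, x = -1, x = 2


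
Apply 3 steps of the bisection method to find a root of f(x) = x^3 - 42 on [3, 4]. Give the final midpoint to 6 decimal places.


f(x) = x^3 - 42
f(3) = -15 < 0
f(4) = 22 > 0

Step 1: midpoint = (3.000000 + 4.000000)/2 = 3.500000
  f(3.500000) = 0.875000
  f(mid) > 0, so root is in [3.000000, 3.500000]

Step 2: midpoint = (3.000000 + 3.500000)/2 = 3.250000
  f(3.250000) = -7.671875
  f(mid) < 0, so root is in [3.250000, 3.500000]

Step 3: midpoint = (3.250000 + 3.500000)/2 = 3.375000
  f(3.375000) = -3.556641
  f(mid) < 0, so root is in [3.375000, 3.500000]

midpoint = 3.375000


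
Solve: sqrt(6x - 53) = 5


Square both sides: 6x - 53 = 5^2 = 25
6x = 25 + 53 = 78
x = 13
Check: sqrt(6*13 - 53) = sqrt(25) = 5 ✓

x = 13


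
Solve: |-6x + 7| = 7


An absolute value equation |expr| = 7 gives two cases:
Case 1: -6x + 7 = 7
  -6x = 0, so x = 0
Case 2: -6x + 7 = -7
  -6x = -14, so x = 7/3

x = 0, x = 7/3


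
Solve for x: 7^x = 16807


Express both sides with the same base.
16807 = 7^5
Since the bases match: x = 5

x = 5


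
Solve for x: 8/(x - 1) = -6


Multiply both sides by (x - 1): 8 = -6(x - 1)
Distribute: 8 = -6x + 6
-6x = 8 - 6 = 2
x = -1/3

x = -1/3


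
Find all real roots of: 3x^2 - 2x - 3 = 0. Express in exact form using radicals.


Using the quadratic formula: x = (-b ± sqrt(b^2 - 4ac)) / (2a)
Here a = 3, b = -2, c = -3
Discriminant = b^2 - 4ac = (-2)^2 - 4(3)(-3) = 4 + 36 = 40
Since discriminant = 40 > 0, there are two real roots.
x = (2 ± 2*sqrt(10)) / 6
Simplifying: x = (1 ± sqrt(10)) / 3
Numerically: x ≈ 1.3874 or x ≈ -0.7208

x = (1 + sqrt(10)) / 3 or x = (1 - sqrt(10)) / 3


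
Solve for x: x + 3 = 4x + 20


Starting with: x + 3 = 4x + 20
Move all x terms to left: (1 - 4)x = 20 - 3
Simplify: -3x = 17
Divide both sides by -3: x = -17/3

x = -17/3


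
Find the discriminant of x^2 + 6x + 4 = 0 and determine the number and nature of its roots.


For ax^2 + bx + c = 0, discriminant D = b^2 - 4ac
Here a = 1, b = 6, c = 4
D = (6)^2 - 4(1)(4) = 36 - 16 = 20

D = 20 > 0 but not a perfect square
The equation has 2 distinct real irrational roots.

Discriminant = 20, 2 distinct real irrational roots


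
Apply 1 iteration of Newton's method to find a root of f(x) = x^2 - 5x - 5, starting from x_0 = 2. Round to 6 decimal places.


Newton's method: x_(n+1) = x_n - f(x_n)/f'(x_n)
f(x) = x^2 - 5x - 5
f'(x) = 2x - 5

Iteration 1:
  f(2.000000) = -11.000000
  f'(2.000000) = -1.000000
  x_1 = 2.000000 - (-11.000000)/(-1.000000) = -9.000000

x_1 = -9.000000


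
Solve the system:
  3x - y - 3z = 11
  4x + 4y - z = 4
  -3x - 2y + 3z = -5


Using Cramer's rule. Expand each determinant along the first row.
D  = 3*[4*3 - (-1)*(-2)] - (-1)*[4*3 - (-1)*(-3)] + (-3)*[4*(-2) - 4*(-3)]
  = 3*(10) - (-1)*(9) + (-3)*(4) = 27
Dx = 11*[4*3 - (-1)*(-2)] - (-1)*[4*3 - (-1)*(-5)] + (-3)*[4*(-2) - 4*(-5)]
  = 11*(10) - (-1)*(7) + (-3)*(12) = 81
Dy = 3*[4*3 - (-1)*(-5)] - 11*[4*3 - (-1)*(-3)] + (-3)*[4*(-5) - 4*(-3)]
  = 3*(7) - 11*(9) + (-3)*(-8) = -54
Dz = 3*[4*(-5) - 4*(-2)] - (-1)*[4*(-5) - 4*(-3)] + 11*[4*(-2) - 4*(-3)]
  = 3*(-12) - (-1)*(-8) + 11*(4) = 0
x = Dx/D = 81/27 = 3, y = Dy/D = -54/27 = -2, z = Dz/D = 0/27 = 0
Check eq1: (3)(3) + (-1)(-2) + (-3)(0) = 11 = 11 ✓
Check eq2: (4)(3) + (4)(-2) + (-1)(0) = 4 = 4 ✓
Check eq3: (-3)(3) + (-2)(-2) + (3)(0) = -5 = -5 ✓

x = 3, y = -2, z = 0


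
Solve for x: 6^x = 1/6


Express both sides with the same base.
1/6 = 6^(-1)
Since the bases match: x = -1

x = -1


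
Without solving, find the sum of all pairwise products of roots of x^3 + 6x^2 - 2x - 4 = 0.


By Vieta's formulas for x^3 + bx^2 + cx + d = 0:
  r1 + r2 + r3 = -b/a = -6
  r1*r2 + r1*r3 + r2*r3 = c/a = -2
  r1*r2*r3 = -d/a = 4


Sum of pairwise products = -2


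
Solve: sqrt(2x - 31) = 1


Square both sides: 2x - 31 = 1^2 = 1
2x = 1 + 31 = 32
x = 16
Check: sqrt(2*16 - 31) = sqrt(1) = 1 ✓

x = 16


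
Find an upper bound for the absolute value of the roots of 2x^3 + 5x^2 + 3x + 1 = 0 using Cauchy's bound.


Cauchy's bound: all roots r satisfy |r| <= 1 + max(|a_i/a_n|) for i = 0,...,n-1
where a_n is the leading coefficient.

Coefficients: [2, 5, 3, 1]
Leading coefficient a_n = 2
Ratios |a_i/a_n|: 5/2, 3/2, 1/2
Maximum ratio: 5/2
Cauchy's bound: |r| <= 1 + 5/2 = 7/2

Upper bound = 7/2


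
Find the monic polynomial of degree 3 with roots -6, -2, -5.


A monic polynomial with roots -6, -2, -5 is:
p(x) = (x + 6)(x + 2)(x + 5)
After multiplying by (x + 6): x + 6
After multiplying by (x + 2): x^2 + 8x + 12
After multiplying by (x + 5): x^3 + 13x^2 + 52x + 60

x^3 + 13x^2 + 52x + 60


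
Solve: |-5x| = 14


An absolute value equation |expr| = 14 gives two cases:
Case 1: -5x = 14
  -5x = 14, so x = -14/5
Case 2: -5x = -14
  -5x = -14, so x = 14/5

x = -14/5, x = 14/5


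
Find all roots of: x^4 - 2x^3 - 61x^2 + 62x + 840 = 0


Let p(x) = x^4 - 2x^3 - 61x^2 + 62x + 840. By the rational root theorem (leading coefficient 1), any rational root is an integer divisor of 840: try ±1, ±2, ... in turn.
Test x = 1: value = 840 ≠ 0.
Test x = -1: value = 720 ≠ 0.
Test x = 2: value = 720 ≠ 0.
Test x = -2: value = 504 ≠ 0.
Test x = 3: value = 504 ≠ 0.
Test x = -3: value = 240 ≠ 0.
Test x = 4: value = 240 ≠ 0.
Test x = -4: value = 0 ✓, so (x + 4) is a factor.
Synthetic division by (x + 4): bring down 1; 1(-4) - 2 = -6; (-6)(-4) - 61 = -37; (-37)(-4) + 62 = 210; 210(-4) + 840 = 0 → quotient x^3 - 6x^2 - 37x + 210, remainder 0.
Continue with the quotient x^3 - 6x^2 - 37x + 210 (candidates must divide 210).
Test x = 5: value = 0 ✓, so (x - 5) is a factor.
Synthetic division by (x - 5): bring down 1; 1(5) - 6 = -1; (-1)(5) - 37 = -42; (-42)(5) + 210 = 0 → quotient x^2 - x - 42, remainder 0.
Solve the quadratic x^2 - x - 42 = 0: discriminant = (-1)^2 - 4(1)(-42) = 1 + 168 = 169.
sqrt(169) = 13, so x = (1 ± 13)/2: x = 7 or x = -6.
Collecting all roots found:

x = -6, x = -4, x = 5, x = 7


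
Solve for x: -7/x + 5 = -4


Subtract 5 from both sides: -7/x = -9
Multiply both sides by x: -7 = -9 * x
Divide by -9: x = 7/9

x = 7/9


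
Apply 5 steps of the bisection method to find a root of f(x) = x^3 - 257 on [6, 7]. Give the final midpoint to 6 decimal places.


f(x) = x^3 - 257
f(6) = -41 < 0
f(7) = 86 > 0

Step 1: midpoint = (6.000000 + 7.000000)/2 = 6.500000
  f(6.500000) = 17.625000
  f(mid) > 0, so root is in [6.000000, 6.500000]

Step 2: midpoint = (6.000000 + 6.500000)/2 = 6.250000
  f(6.250000) = -12.859375
  f(mid) < 0, so root is in [6.250000, 6.500000]

Step 3: midpoint = (6.250000 + 6.500000)/2 = 6.375000
  f(6.375000) = 2.083984
  f(mid) > 0, so root is in [6.250000, 6.375000]

Step 4: midpoint = (6.250000 + 6.375000)/2 = 6.312500
  f(6.312500) = -5.461670
  f(mid) < 0, so root is in [6.312500, 6.375000]

Step 5: midpoint = (6.312500 + 6.375000)/2 = 6.343750
  f(6.343750) = -1.707428
  f(mid) < 0, so root is in [6.343750, 6.375000]

midpoint = 6.343750


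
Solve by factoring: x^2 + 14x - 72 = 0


We need two numbers that multiply to -72 and add to 14.
Those numbers are -4 and 18 (since (-4) * 18 = -72 and (-4) + 18 = 14).
So x^2 + 14x - 72 = (x - 4)(x + 18) = 0
Setting each factor to zero: x = 4 or x = -18

x = -18, x = 4


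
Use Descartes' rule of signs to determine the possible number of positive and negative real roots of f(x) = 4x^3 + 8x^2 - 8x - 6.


Descartes' rule of signs:

For positive roots, count sign changes in f(x) = 4x^3 + 8x^2 - 8x - 6:
Signs of coefficients: +, +, -, -
Number of sign changes: 1
Possible positive real roots: 1

For negative roots, examine f(-x) = -4x^3 + 8x^2 + 8x - 6:
Signs of coefficients: -, +, +, -
Number of sign changes: 2
Possible negative real roots: 2, 0

Positive roots: 1; Negative roots: 2 or 0


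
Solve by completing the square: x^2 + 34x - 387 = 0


Start: x^2 + 34x - 387 = 0
Move constant: x^2 + 34x = 387
Half of 34 is 17, squared is 289
Add 289 to both sides: x^2 + 34x + 289 = 676
(x + 17)^2 = 676
x + 17 = ±26
x = -17 + 26 = 9 or x = -17 - 26 = -43

x = -43, x = 9


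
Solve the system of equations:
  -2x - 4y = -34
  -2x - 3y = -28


Using Cramer's rule:
Determinant D = (-2)(-3) - (-2)(-4) = 6 - 8 = -2
Dx = (-34)(-3) - (-28)(-4) = 102 - 112 = -10
Dy = (-2)(-28) - (-2)(-34) = 56 - 68 = -12
x = Dx/D = -10/-2 = 5
y = Dy/D = -12/-2 = 6

x = 5, y = 6


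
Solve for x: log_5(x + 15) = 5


Convert to exponential form: x + 15 = 5^5 = 3125
x = 3125 - 15 = 3110
Check: log_5(3110 + 15) = log_5(3125) = log_5(3125) = 5 ✓

x = 3110


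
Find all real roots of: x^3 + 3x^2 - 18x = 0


The constant term is 0, so x = 0 is a root. Factor out x:
  x(x^2 + 3x - 18) = 0
Solve the quadratic x^2 + 3x - 18 = 0: discriminant = 3^2 - 4(1)(-18) = 9 + 72 = 81.
sqrt(81) = 9, so x = (-3 ± 9)/2: x = 3 or x = -6.

x = -6, x = 0, x = 3


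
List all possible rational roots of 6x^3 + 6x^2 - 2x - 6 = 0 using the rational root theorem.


Rational root theorem: possible roots are ±p/q where:
  p divides the constant term (-6): p ∈ {1, 2, 3, 6}
  q divides the leading coefficient (6): q ∈ {1, 2, 3, 6}

All possible rational roots: -6, -3, -2, -3/2, -1, -2/3, -1/2, -1/3, -1/6, 1/6, 1/3, 1/2, 2/3, 1, 3/2, 2, 3, 6

-6, -3, -2, -3/2, -1, -2/3, -1/2, -1/3, -1/6, 1/6, 1/3, 1/2, 2/3, 1, 3/2, 2, 3, 6


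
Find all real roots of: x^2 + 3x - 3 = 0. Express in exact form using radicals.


Using the quadratic formula: x = (-b ± sqrt(b^2 - 4ac)) / (2a)
Here a = 1, b = 3, c = -3
Discriminant = b^2 - 4ac = 3^2 - 4(1)(-3) = 9 + 12 = 21
Since discriminant = 21 > 0, there are two real roots.
x = (-3 ± sqrt(21)) / 2
Numerically: x ≈ 0.7913 or x ≈ -3.7913

x = (-3 + sqrt(21)) / 2 or x = (-3 - sqrt(21)) / 2


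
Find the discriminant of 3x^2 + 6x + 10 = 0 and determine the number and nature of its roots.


For ax^2 + bx + c = 0, discriminant D = b^2 - 4ac
Here a = 3, b = 6, c = 10
D = (6)^2 - 4(3)(10) = 36 - 120 = -84

D = -84 < 0
The equation has no real roots (2 complex conjugate roots).

Discriminant = -84, no real roots (2 complex conjugate roots)


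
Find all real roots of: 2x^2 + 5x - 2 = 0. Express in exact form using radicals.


Using the quadratic formula: x = (-b ± sqrt(b^2 - 4ac)) / (2a)
Here a = 2, b = 5, c = -2
Discriminant = b^2 - 4ac = 5^2 - 4(2)(-2) = 25 + 16 = 41
Since discriminant = 41 > 0, there are two real roots.
x = (-5 ± sqrt(41)) / 4
Numerically: x ≈ 0.3508 or x ≈ -2.8508

x = (-5 + sqrt(41)) / 4 or x = (-5 - sqrt(41)) / 4


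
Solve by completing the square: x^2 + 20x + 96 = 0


Start: x^2 + 20x + 96 = 0
Move constant: x^2 + 20x = -96
Half of 20 is 10, squared is 100
Add 100 to both sides: x^2 + 20x + 100 = 4
(x + 10)^2 = 4
x + 10 = ±2
x = -10 + 2 = -8 or x = -10 - 2 = -12

x = -12, x = -8


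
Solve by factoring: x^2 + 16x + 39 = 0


We need two numbers that multiply to 39 and add to 16.
Those numbers are 13 and 3 (since 13 * 3 = 39 and 13 + 3 = 16).
So x^2 + 16x + 39 = (x + 13)(x + 3) = 0
Setting each factor to zero: x = -13 or x = -3

x = -13, x = -3


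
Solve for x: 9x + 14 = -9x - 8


Starting with: 9x + 14 = -9x - 8
Move all x terms to left: (9 + 9)x = -8 - 14
Simplify: 18x = -22
Divide both sides by 18: x = -11/9

x = -11/9


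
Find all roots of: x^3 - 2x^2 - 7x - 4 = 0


Let p(x) = x^3 - 2x^2 - 7x - 4. By the rational root theorem (leading coefficient 1), any rational root is an integer divisor of 4: try ±1, ±2, ... in turn.
Test x = 1: value = -12 ≠ 0.
Test x = -1: value = 0 ✓, so (x + 1) is a factor.
Synthetic division by (x + 1): bring down 1; 1(-1) - 2 = -3; (-3)(-1) - 7 = -4; (-4)(-1) - 4 = 0 → quotient x^2 - 3x - 4, remainder 0.
Solve the quadratic x^2 - 3x - 4 = 0: discriminant = (-3)^2 - 4(1)(-4) = 9 + 16 = 25.
sqrt(25) = 5, so x = (3 ± 5)/2: x = 4 or x = -1.
Collecting all roots found:

x = -1 (multiplicity 2), x = 4


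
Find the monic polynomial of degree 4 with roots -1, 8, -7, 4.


A monic polynomial with roots -1, 8, -7, 4 is:
p(x) = (x + 1)(x - 8)(x + 7)(x - 4)
After multiplying by (x + 1): x + 1
After multiplying by (x - 8): x^2 - 7x - 8
After multiplying by (x + 7): x^3 - 57x - 56
After multiplying by (x - 4): x^4 - 4x^3 - 57x^2 + 172x + 224

x^4 - 4x^3 - 57x^2 + 172x + 224


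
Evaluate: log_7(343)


We need the exponent such that 7^? = 343
7^3 = 343
Therefore log_7(343) = 3

3
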